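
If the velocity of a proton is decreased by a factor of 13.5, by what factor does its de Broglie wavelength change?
The wavelength increases by a factor of 13.5.

From λ = h/(mv), the wavelength is inversely proportional to velocity:

λ ∝ 1/v

If v → v/13.5, then λ → 13.5λ

When velocity is decreased by a factor of 13.5, the wavelength increases by a factor of 13.5.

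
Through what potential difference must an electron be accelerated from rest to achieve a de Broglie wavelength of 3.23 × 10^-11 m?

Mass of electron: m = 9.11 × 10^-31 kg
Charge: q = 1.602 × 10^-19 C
1.44 × 10^3 V

From λ = h/√(2mqV), we solve for V:

λ² = h²/(2mqV)
V = h²/(2mqλ²)
V = (6.626 × 10^-34 J·s)² / (2 × 9.11 × 10^-31 kg × 1.602 × 10^-19 C × (3.23 × 10^-11 m)²)
V = 1.44 × 10^3 V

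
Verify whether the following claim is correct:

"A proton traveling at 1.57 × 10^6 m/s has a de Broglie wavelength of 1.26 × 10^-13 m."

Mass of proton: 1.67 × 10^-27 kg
False

The claim is incorrect.

Using λ = h/(mv):
λ = (6.626 × 10^-34 J·s) / (1.67 × 10^-27 kg × 1.57 × 10^6 m/s)
λ = 2.53 × 10^-13 m

The actual wavelength differs from the claimed 1.26 × 10^-13 m.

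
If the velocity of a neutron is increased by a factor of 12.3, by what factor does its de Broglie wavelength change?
The wavelength decreases by a factor of 12.3.

From λ = h/(mv), the wavelength is inversely proportional to velocity:

λ ∝ 1/v

If v → 12.3v, then λ → λ/12.3

When velocity is increased by a factor of 12.3, the wavelength decreases by a factor of 12.3.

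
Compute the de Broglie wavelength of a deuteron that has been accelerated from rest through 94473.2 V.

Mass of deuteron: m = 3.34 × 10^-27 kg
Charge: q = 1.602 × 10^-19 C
6.59 × 10^-14 m

When a particle is accelerated through voltage V, it gains kinetic energy KE = qV.

The de Broglie wavelength is then λ = h/√(2mqV):

λ = h/√(2mqV)
λ = (6.626 × 10^-34 J·s) / √(2 × 3.34 × 10^-27 kg × 1.602 × 10^-19 C × 94473.2 V)
λ = 6.59 × 10^-14 m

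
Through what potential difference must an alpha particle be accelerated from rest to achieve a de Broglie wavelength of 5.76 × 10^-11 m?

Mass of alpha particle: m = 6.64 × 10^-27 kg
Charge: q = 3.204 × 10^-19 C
3.11 × 10^-2 V

From λ = h/√(2mqV), we solve for V:

λ² = h²/(2mqV)
V = h²/(2mqλ²)
V = (6.626 × 10^-34 J·s)² / (2 × 6.64 × 10^-27 kg × 3.204 × 10^-19 C × (5.76 × 10^-11 m)²)
V = 3.11 × 10^-2 V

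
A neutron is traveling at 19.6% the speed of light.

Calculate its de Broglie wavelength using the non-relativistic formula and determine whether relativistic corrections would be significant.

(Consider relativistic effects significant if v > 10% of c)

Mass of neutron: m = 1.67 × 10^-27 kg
Yes, relativistic corrections are needed.

Using the non-relativistic de Broglie formula λ = h/(mv):

v = 19.6% × c = 5.876 × 10^7 m/s

λ = h/(mv)
λ = (6.626 × 10^-34 J·s) / (1.67 × 10^-27 kg × 5.876 × 10^7 m/s)
λ = 6.75 × 10^-15 m

Since v = 19.6% of c > 10% of c, relativistic corrections ARE significant and the actual wavelength would differ from this non-relativistic estimate.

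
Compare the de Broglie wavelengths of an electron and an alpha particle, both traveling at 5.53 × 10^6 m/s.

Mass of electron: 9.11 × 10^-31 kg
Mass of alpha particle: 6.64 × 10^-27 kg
The electron has the longer wavelength.

Using λ = h/(mv), since both particles have the same velocity, the wavelength depends only on mass.

For electron: λ₁ = h/(m₁v) = 1.32 × 10^-10 m
For alpha particle: λ₂ = h/(m₂v) = 1.80 × 10^-14 m

Since λ ∝ 1/m at constant velocity, the lighter particle has the longer wavelength.

The electron has the longer de Broglie wavelength.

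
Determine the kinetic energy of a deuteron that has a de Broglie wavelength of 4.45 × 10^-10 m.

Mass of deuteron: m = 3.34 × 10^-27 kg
3.32 × 10^-22 J (or 2.07 × 10^-3 eV)

From λ = h/√(2mKE), we solve for KE:

λ² = h²/(2mKE)
KE = h²/(2mλ²)
KE = (6.626 × 10^-34 J·s)² / (2 × 3.34 × 10^-27 kg × (4.45 × 10^-10 m)²)
KE = 3.32 × 10^-22 J
KE = 2.07 × 10^-3 eV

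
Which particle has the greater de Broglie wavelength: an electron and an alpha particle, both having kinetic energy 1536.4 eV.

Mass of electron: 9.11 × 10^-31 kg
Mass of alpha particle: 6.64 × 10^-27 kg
The electron has the longer wavelength.

Using λ = h/√(2mKE):

For electron: λ₁ = h/√(2m₁KE) = 3.13 × 10^-11 m
For alpha particle: λ₂ = h/√(2m₂KE) = 3.66 × 10^-13 m

Since λ ∝ 1/√m at constant kinetic energy, the lighter particle has the longer wavelength.

The electron has the longer de Broglie wavelength.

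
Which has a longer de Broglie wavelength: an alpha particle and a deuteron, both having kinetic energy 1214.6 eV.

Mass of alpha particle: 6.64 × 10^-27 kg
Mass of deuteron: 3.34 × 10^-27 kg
The deuteron has the longer wavelength.

Using λ = h/√(2mKE):

For alpha particle: λ₁ = h/√(2m₁KE) = 4.12 × 10^-13 m
For deuteron: λ₂ = h/√(2m₂KE) = 5.81 × 10^-13 m

Since λ ∝ 1/√m at constant kinetic energy, the lighter particle has the longer wavelength.

The deuteron has the longer de Broglie wavelength.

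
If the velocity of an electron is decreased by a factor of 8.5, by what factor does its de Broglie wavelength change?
The wavelength increases by a factor of 8.5.

From λ = h/(mv), the wavelength is inversely proportional to velocity:

λ ∝ 1/v

If v → v/8.5, then λ → 8.5λ

When velocity is decreased by a factor of 8.5, the wavelength increases by a factor of 8.5.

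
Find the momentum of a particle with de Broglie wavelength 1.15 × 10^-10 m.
5.76 × 10^-24 kg·m/s

From the de Broglie relation λ = h/p, we solve for p:

p = h/λ
p = (6.626 × 10^-34 J·s) / (1.15 × 10^-10 m)
p = 5.76 × 10^-24 kg·m/s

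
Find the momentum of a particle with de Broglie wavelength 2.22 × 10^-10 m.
2.98 × 10^-24 kg·m/s

From the de Broglie relation λ = h/p, we solve for p:

p = h/λ
p = (6.626 × 10^-34 J·s) / (2.22 × 10^-10 m)
p = 2.98 × 10^-24 kg·m/s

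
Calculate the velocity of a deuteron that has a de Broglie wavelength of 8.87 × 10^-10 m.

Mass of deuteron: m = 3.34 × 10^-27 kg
2.24 × 10^2 m/s

From the de Broglie relation λ = h/(mv), we solve for v:

v = h/(mλ)
v = (6.626 × 10^-34 J·s) / (3.34 × 10^-27 kg × 8.87 × 10^-10 m)
v = 2.24 × 10^2 m/s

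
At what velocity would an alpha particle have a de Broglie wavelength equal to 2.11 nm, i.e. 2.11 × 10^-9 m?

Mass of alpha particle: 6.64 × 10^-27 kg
4.73 × 10^1 m/s

From λ = h/(mv), solve for v:

v = h/(mλ)
v = (6.626 × 10^-34 J·s) / (6.64 × 10^-27 kg × 2.11 × 10^-9 m)
v = 4.73 × 10^1 m/s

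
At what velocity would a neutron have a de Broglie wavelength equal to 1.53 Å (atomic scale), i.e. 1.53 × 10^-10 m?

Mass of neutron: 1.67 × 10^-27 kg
2.59 × 10^3 m/s

From λ = h/(mv), solve for v:

v = h/(mλ)
v = (6.626 × 10^-34 J·s) / (1.67 × 10^-27 kg × 1.53 × 10^-10 m)
v = 2.59 × 10^3 m/s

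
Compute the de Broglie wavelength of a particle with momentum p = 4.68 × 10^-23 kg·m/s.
1.42 × 10^-11 m

Using the de Broglie relation λ = h/p:

λ = h/p
λ = (6.626 × 10^-34 J·s) / (4.68 × 10^-23 kg·m/s)
λ = 1.42 × 10^-11 m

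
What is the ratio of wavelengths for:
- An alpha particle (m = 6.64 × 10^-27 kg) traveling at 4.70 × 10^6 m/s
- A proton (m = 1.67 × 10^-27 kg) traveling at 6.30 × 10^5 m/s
λ₁/λ₂ = 0.0337

Using λ = h/(mv):

λ₁ = h/(m₁v₁) = 2.12 × 10^-14 m
λ₂ = h/(m₂v₂) = 6.30 × 10^-13 m

Ratio λ₁/λ₂ = (m₂v₂)/(m₁v₁)
         = (1.67 × 10^-27 kg × 6.30 × 10^5 m/s) / (6.64 × 10^-27 kg × 4.70 × 10^6 m/s)
         = 0.0337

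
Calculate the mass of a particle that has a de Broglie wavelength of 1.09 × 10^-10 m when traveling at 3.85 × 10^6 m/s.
1.58 × 10^-30 kg

From the de Broglie relation λ = h/(mv), we solve for m:

m = h/(λv)
m = (6.626 × 10^-34 J·s) / (1.09 × 10^-10 m × 3.85 × 10^6 m/s)
m = 1.58 × 10^-30 kg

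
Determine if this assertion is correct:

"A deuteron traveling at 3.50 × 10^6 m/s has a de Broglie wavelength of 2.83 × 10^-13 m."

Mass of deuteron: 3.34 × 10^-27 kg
False

The claim is incorrect.

Using λ = h/(mv):
λ = (6.626 × 10^-34 J·s) / (3.34 × 10^-27 kg × 3.50 × 10^6 m/s)
λ = 5.67 × 10^-14 m

The actual wavelength differs from the claimed 2.83 × 10^-13 m.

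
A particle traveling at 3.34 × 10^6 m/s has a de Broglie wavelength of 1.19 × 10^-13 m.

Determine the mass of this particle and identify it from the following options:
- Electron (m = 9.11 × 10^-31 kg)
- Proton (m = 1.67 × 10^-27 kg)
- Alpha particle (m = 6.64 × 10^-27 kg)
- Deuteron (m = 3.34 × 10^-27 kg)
The particle is a proton.

From λ = h/(mv), solve for mass:

m = h/(λv)
m = (6.626 × 10^-34 J·s) / (1.19 × 10^-13 m × 3.34 × 10^6 m/s)
m = 1.67 × 10^-27 kg

Comparing with the listed masses, this is closest to a proton.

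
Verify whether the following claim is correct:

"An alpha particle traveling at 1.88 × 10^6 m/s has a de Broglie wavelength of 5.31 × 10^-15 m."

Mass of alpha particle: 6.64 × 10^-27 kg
False

The claim is incorrect.

Using λ = h/(mv):
λ = (6.626 × 10^-34 J·s) / (6.64 × 10^-27 kg × 1.88 × 10^6 m/s)
λ = 5.31 × 10^-14 m

The actual wavelength differs from the claimed 5.31 × 10^-15 m.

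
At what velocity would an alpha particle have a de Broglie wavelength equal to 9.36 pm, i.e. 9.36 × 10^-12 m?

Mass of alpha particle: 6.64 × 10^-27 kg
1.07 × 10^4 m/s

From λ = h/(mv), solve for v:

v = h/(mλ)
v = (6.626 × 10^-34 J·s) / (6.64 × 10^-27 kg × 9.36 × 10^-12 m)
v = 1.07 × 10^4 m/s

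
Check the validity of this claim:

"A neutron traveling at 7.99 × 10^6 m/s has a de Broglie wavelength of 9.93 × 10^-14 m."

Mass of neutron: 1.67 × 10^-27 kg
False

The claim is incorrect.

Using λ = h/(mv):
λ = (6.626 × 10^-34 J·s) / (1.67 × 10^-27 kg × 7.99 × 10^6 m/s)
λ = 4.97 × 10^-14 m

The actual wavelength differs from the claimed 9.93 × 10^-14 m.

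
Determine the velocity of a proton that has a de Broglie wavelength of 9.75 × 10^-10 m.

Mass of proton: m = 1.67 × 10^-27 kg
4.07 × 10^2 m/s

From the de Broglie relation λ = h/(mv), we solve for v:

v = h/(mλ)
v = (6.626 × 10^-34 J·s) / (1.67 × 10^-27 kg × 9.75 × 10^-10 m)
v = 4.07 × 10^2 m/s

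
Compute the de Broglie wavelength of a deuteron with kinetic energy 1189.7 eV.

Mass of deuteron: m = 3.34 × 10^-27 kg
5.87 × 10^-13 m

Using λ = h/√(2mKE):

First convert KE to Joules: KE = 1189.7 eV = 1.906 × 10^-16 J

λ = h/√(2mKE)
λ = (6.626 × 10^-34 J·s) / √(2 × 3.34 × 10^-27 kg × 1.906 × 10^-16 J)
λ = 5.87 × 10^-13 m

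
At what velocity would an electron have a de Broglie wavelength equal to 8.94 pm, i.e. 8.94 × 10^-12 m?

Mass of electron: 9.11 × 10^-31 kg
8.14 × 10^7 m/s

From λ = h/(mv), solve for v:

v = h/(mλ)
v = (6.626 × 10^-34 J·s) / (9.11 × 10^-31 kg × 8.94 × 10^-12 m)
v = 8.14 × 10^7 m/s

Note: This velocity is 27.1% of the speed of light, so relativistic corrections would be needed for a more accurate calculation.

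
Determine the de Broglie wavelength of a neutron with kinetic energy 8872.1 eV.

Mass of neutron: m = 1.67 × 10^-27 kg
3.04 × 10^-13 m

Using λ = h/√(2mKE):

First convert KE to Joules: KE = 8872.1 eV = 1.421 × 10^-15 J

λ = h/√(2mKE)
λ = (6.626 × 10^-34 J·s) / √(2 × 1.67 × 10^-27 kg × 1.421 × 10^-15 J)
λ = 3.04 × 10^-13 m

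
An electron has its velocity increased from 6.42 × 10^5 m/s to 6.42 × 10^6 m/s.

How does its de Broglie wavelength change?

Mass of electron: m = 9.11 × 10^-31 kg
The wavelength decreases by a factor of 10.

Using λ = h/(mv):

Initial wavelength: λ₁ = h/(mv₁) = 1.13 × 10^-9 m
Final wavelength: λ₂ = h/(mv₂) = 1.13 × 10^-10 m

Since λ ∝ 1/v, when velocity increases by a factor of 10, the wavelength decreases by a factor of 10.

λ₂/λ₁ = v₁/v₂ = 1/10

The wavelength decreases by a factor of 10.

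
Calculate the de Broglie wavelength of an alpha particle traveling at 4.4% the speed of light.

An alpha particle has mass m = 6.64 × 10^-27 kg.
7.57 × 10^-15 m

Using the de Broglie relation λ = h/(mv):

v = 4.4% × c = 1.319 × 10^7 m/s

λ = h/(mv)
λ = (6.626 × 10^-34 J·s) / (6.64 × 10^-27 kg × 1.319 × 10^7 m/s)
λ = 7.57 × 10^-15 m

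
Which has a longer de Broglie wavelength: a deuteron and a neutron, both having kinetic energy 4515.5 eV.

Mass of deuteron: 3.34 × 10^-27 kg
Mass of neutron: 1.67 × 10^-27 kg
The neutron has the longer wavelength.

Using λ = h/√(2mKE):

For deuteron: λ₁ = h/√(2m₁KE) = 3.01 × 10^-13 m
For neutron: λ₂ = h/√(2m₂KE) = 4.26 × 10^-13 m

Since λ ∝ 1/√m at constant kinetic energy, the lighter particle has the longer wavelength.

The neutron has the longer de Broglie wavelength.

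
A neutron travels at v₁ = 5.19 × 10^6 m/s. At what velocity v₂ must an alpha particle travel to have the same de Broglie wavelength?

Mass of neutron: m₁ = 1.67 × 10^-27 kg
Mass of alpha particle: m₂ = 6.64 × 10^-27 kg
v₂ = 1.31 × 10^6 m/s

For equal de Broglie wavelengths: λ₁ = λ₂

h/(m₁v₁) = h/(m₂v₂)
m₁v₁ = m₂v₂
v₂ = v₁ · (m₁/m₂)

v₂ = 5.19 × 10^6 m/s × (1.67 × 10^-27 kg / 6.64 × 10^-27 kg)
v₂ = 1.31 × 10^6 m/s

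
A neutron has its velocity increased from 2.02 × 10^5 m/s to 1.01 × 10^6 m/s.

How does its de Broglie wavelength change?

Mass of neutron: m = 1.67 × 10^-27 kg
The wavelength decreases by a factor of 5.

Using λ = h/(mv):

Initial wavelength: λ₁ = h/(mv₁) = 1.96 × 10^-12 m
Final wavelength: λ₂ = h/(mv₂) = 3.93 × 10^-13 m

Since λ ∝ 1/v, when velocity increases by a factor of 5, the wavelength decreases by a factor of 5.

λ₂/λ₁ = v₁/v₂ = 1/5

The wavelength decreases by a factor of 5.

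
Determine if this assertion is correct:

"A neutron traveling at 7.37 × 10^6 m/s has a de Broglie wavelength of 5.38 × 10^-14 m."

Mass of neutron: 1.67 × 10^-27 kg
True

The claim is correct.

Using λ = h/(mv):
λ = (6.626 × 10^-34 J·s) / (1.67 × 10^-27 kg × 7.37 × 10^6 m/s)
λ = 5.38 × 10^-14 m

This matches the claimed value.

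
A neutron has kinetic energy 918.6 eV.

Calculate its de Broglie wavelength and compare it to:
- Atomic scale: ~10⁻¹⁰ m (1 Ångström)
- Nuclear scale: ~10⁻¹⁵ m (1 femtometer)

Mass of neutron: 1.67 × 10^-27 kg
λ = 9.45 × 10^-13 m, which is between nuclear and atomic scales.

Using λ = h/√(2mKE):

KE = 918.6 eV = 1.472 × 10^-16 J

λ = h/√(2mKE)
λ = (6.626 × 10^-34 J·s) / √(2 × 1.67 × 10^-27 kg × 1.472 × 10^-16 J)
λ = 9.45 × 10^-13 m

Comparison:
- Atomic scale (10⁻¹⁰ m): λ is 0.0095× this size
- Nuclear scale (10⁻¹⁵ m): λ is 9.5e+02× this size

The wavelength is between nuclear and atomic scales.

This wavelength is appropriate for probing atomic structure but too large for nuclear physics experiments.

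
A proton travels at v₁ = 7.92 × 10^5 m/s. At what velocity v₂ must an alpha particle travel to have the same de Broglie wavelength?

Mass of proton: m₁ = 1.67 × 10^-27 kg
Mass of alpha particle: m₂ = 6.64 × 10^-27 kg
v₂ = 1.99 × 10^5 m/s

For equal de Broglie wavelengths: λ₁ = λ₂

h/(m₁v₁) = h/(m₂v₂)
m₁v₁ = m₂v₂
v₂ = v₁ · (m₁/m₂)

v₂ = 7.92 × 10^5 m/s × (1.67 × 10^-27 kg / 6.64 × 10^-27 kg)
v₂ = 1.99 × 10^5 m/s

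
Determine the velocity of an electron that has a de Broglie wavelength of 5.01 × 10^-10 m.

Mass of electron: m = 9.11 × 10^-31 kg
1.45 × 10^6 m/s

From the de Broglie relation λ = h/(mv), we solve for v:

v = h/(mλ)
v = (6.626 × 10^-34 J·s) / (9.11 × 10^-31 kg × 5.01 × 10^-10 m)
v = 1.45 × 10^6 m/s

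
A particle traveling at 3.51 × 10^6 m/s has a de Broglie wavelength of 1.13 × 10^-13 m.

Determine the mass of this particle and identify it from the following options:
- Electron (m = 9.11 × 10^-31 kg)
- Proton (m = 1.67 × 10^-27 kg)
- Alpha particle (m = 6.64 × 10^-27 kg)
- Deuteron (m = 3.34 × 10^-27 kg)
The particle is a proton.

From λ = h/(mv), solve for mass:

m = h/(λv)
m = (6.626 × 10^-34 J·s) / (1.13 × 10^-13 m × 3.51 × 10^6 m/s)
m = 1.67 × 10^-27 kg

Comparing with the listed masses, this is closest to a proton.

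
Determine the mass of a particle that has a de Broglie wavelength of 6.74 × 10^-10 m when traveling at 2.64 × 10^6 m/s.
3.72 × 10^-31 kg

From the de Broglie relation λ = h/(mv), we solve for m:

m = h/(λv)
m = (6.626 × 10^-34 J·s) / (6.74 × 10^-10 m × 2.64 × 10^6 m/s)
m = 3.72 × 10^-31 kg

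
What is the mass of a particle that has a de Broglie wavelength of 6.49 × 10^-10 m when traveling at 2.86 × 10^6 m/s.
3.57 × 10^-31 kg

From the de Broglie relation λ = h/(mv), we solve for m:

m = h/(λv)
m = (6.626 × 10^-34 J·s) / (6.49 × 10^-10 m × 2.86 × 10^6 m/s)
m = 3.57 × 10^-31 kg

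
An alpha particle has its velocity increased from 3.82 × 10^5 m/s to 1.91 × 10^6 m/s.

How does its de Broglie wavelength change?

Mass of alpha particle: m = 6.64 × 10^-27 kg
The wavelength decreases by a factor of 5.

Using λ = h/(mv):

Initial wavelength: λ₁ = h/(mv₁) = 2.61 × 10^-13 m
Final wavelength: λ₂ = h/(mv₂) = 5.22 × 10^-14 m

Since λ ∝ 1/v, when velocity increases by a factor of 5, the wavelength decreases by a factor of 5.

λ₂/λ₁ = v₁/v₂ = 1/5

The wavelength decreases by a factor of 5.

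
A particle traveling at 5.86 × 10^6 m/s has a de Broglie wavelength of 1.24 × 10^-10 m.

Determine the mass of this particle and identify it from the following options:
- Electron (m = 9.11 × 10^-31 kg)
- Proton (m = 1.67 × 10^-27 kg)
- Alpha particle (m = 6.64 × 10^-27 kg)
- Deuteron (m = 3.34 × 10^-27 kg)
The particle is an electron.

From λ = h/(mv), solve for mass:

m = h/(λv)
m = (6.626 × 10^-34 J·s) / (1.24 × 10^-10 m × 5.86 × 10^6 m/s)
m = 9.12 × 10^-31 kg

Comparing with the listed masses, this is closest to an electron.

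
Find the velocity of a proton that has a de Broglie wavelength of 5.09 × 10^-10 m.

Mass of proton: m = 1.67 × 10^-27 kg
7.80 × 10^2 m/s

From the de Broglie relation λ = h/(mv), we solve for v:

v = h/(mλ)
v = (6.626 × 10^-34 J·s) / (1.67 × 10^-27 kg × 5.09 × 10^-10 m)
v = 7.80 × 10^2 m/s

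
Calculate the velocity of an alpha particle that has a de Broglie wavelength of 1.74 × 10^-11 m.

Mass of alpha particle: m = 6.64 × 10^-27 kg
5.74 × 10^3 m/s

From the de Broglie relation λ = h/(mv), we solve for v:

v = h/(mλ)
v = (6.626 × 10^-34 J·s) / (6.64 × 10^-27 kg × 1.74 × 10^-11 m)
v = 5.74 × 10^3 m/s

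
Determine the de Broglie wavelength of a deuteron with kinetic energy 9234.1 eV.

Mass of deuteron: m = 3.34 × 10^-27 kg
2.11 × 10^-13 m

Using λ = h/√(2mKE):

First convert KE to Joules: KE = 9234.1 eV = 1.479 × 10^-15 J

λ = h/√(2mKE)
λ = (6.626 × 10^-34 J·s) / √(2 × 3.34 × 10^-27 kg × 1.479 × 10^-15 J)
λ = 2.11 × 10^-13 m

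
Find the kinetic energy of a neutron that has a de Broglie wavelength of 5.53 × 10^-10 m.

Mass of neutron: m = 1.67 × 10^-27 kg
4.30 × 10^-22 J (or 2.68 × 10^-3 eV)

From λ = h/√(2mKE), we solve for KE:

λ² = h²/(2mKE)
KE = h²/(2mλ²)
KE = (6.626 × 10^-34 J·s)² / (2 × 1.67 × 10^-27 kg × (5.53 × 10^-10 m)²)
KE = 4.30 × 10^-22 J
KE = 2.68 × 10^-3 eV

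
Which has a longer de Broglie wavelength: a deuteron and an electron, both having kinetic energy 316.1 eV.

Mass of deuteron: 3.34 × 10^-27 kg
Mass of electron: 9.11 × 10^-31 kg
The electron has the longer wavelength.

Using λ = h/√(2mKE):

For deuteron: λ₁ = h/√(2m₁KE) = 1.14 × 10^-12 m
For electron: λ₂ = h/√(2m₂KE) = 6.90 × 10^-11 m

Since λ ∝ 1/√m at constant kinetic energy, the lighter particle has the longer wavelength.

The electron has the longer de Broglie wavelength.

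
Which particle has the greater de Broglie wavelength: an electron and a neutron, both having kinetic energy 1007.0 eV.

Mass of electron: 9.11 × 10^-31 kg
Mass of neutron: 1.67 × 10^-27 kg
The electron has the longer wavelength.

Using λ = h/√(2mKE):

For electron: λ₁ = h/√(2m₁KE) = 3.86 × 10^-11 m
For neutron: λ₂ = h/√(2m₂KE) = 9.03 × 10^-13 m

Since λ ∝ 1/√m at constant kinetic energy, the lighter particle has the longer wavelength.

The electron has the longer de Broglie wavelength.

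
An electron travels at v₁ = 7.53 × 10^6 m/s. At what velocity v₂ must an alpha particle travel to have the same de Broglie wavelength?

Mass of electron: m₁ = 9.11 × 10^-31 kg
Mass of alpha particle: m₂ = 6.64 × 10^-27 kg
v₂ = 1.03 × 10^3 m/s

For equal de Broglie wavelengths: λ₁ = λ₂

h/(m₁v₁) = h/(m₂v₂)
m₁v₁ = m₂v₂
v₂ = v₁ · (m₁/m₂)

v₂ = 7.53 × 10^6 m/s × (9.11 × 10^-31 kg / 6.64 × 10^-27 kg)
v₂ = 1.03 × 10^3 m/s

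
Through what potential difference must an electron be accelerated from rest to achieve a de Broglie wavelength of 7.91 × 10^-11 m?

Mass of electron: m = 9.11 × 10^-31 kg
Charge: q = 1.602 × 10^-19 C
240 V

From λ = h/√(2mqV), we solve for V:

λ² = h²/(2mqV)
V = h²/(2mqλ²)
V = (6.626 × 10^-34 J·s)² / (2 × 9.11 × 10^-31 kg × 1.602 × 10^-19 C × (7.91 × 10^-11 m)²)
V = 240 V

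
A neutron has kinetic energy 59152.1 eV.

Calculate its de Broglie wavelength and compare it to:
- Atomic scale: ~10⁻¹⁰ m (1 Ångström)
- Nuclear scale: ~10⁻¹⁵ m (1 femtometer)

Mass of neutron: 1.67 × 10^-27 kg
λ = 1.18 × 10^-13 m, which is between nuclear and atomic scales.

Using λ = h/√(2mKE):

KE = 59152.1 eV = 9.477 × 10^-15 J

λ = h/√(2mKE)
λ = (6.626 × 10^-34 J·s) / √(2 × 1.67 × 10^-27 kg × 9.477 × 10^-15 J)
λ = 1.18 × 10^-13 m

Comparison:
- Atomic scale (10⁻¹⁰ m): λ is 0.0012× this size
- Nuclear scale (10⁻¹⁵ m): λ is 1.2e+02× this size

The wavelength is between nuclear and atomic scales.

This wavelength is appropriate for probing atomic structure but too large for nuclear physics experiments.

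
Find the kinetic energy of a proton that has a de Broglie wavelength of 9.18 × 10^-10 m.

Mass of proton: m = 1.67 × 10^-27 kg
1.56 × 10^-22 J (or 9.74 × 10^-4 eV)

From λ = h/√(2mKE), we solve for KE:

λ² = h²/(2mKE)
KE = h²/(2mλ²)
KE = (6.626 × 10^-34 J·s)² / (2 × 1.67 × 10^-27 kg × (9.18 × 10^-10 m)²)
KE = 1.56 × 10^-22 J
KE = 9.74 × 10^-4 eV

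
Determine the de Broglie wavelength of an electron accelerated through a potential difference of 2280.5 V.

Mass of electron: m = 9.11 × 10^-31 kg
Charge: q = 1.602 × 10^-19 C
2.57 × 10^-11 m

When a particle is accelerated through voltage V, it gains kinetic energy KE = qV.

The de Broglie wavelength is then λ = h/√(2mqV):

λ = h/√(2mqV)
λ = (6.626 × 10^-34 J·s) / √(2 × 9.11 × 10^-31 kg × 1.602 × 10^-19 C × 2280.5 V)
λ = 2.57 × 10^-11 m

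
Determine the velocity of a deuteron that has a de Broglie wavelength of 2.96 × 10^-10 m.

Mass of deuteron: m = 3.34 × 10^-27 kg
6.70 × 10^2 m/s

From the de Broglie relation λ = h/(mv), we solve for v:

v = h/(mλ)
v = (6.626 × 10^-34 J·s) / (3.34 × 10^-27 kg × 2.96 × 10^-10 m)
v = 6.70 × 10^2 m/s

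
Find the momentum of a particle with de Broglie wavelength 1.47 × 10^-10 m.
4.51 × 10^-24 kg·m/s

From the de Broglie relation λ = h/p, we solve for p:

p = h/λ
p = (6.626 × 10^-34 J·s) / (1.47 × 10^-10 m)
p = 4.51 × 10^-24 kg·m/s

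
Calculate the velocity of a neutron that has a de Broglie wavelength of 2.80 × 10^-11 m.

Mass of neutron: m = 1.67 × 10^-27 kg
1.42 × 10^4 m/s

From the de Broglie relation λ = h/(mv), we solve for v:

v = h/(mλ)
v = (6.626 × 10^-34 J·s) / (1.67 × 10^-27 kg × 2.80 × 10^-11 m)
v = 1.42 × 10^4 m/s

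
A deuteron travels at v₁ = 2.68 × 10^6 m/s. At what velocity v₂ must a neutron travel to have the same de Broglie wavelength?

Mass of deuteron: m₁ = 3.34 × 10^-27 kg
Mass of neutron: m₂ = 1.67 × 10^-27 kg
v₂ = 5.36 × 10^6 m/s

For equal de Broglie wavelengths: λ₁ = λ₂

h/(m₁v₁) = h/(m₂v₂)
m₁v₁ = m₂v₂
v₂ = v₁ · (m₁/m₂)

v₂ = 2.68 × 10^6 m/s × (3.34 × 10^-27 kg / 1.67 × 10^-27 kg)
v₂ = 5.36 × 10^6 m/s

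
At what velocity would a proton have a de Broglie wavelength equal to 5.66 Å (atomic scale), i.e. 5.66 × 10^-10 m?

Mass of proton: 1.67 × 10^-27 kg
7.01 × 10^2 m/s

From λ = h/(mv), solve for v:

v = h/(mλ)
v = (6.626 × 10^-34 J·s) / (1.67 × 10^-27 kg × 5.66 × 10^-10 m)
v = 7.01 × 10^2 m/s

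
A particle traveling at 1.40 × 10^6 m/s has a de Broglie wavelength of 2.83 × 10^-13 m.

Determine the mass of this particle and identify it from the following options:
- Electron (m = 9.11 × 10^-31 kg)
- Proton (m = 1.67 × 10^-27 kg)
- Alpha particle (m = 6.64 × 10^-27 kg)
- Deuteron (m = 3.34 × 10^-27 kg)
The particle is a proton.

From λ = h/(mv), solve for mass:

m = h/(λv)
m = (6.626 × 10^-34 J·s) / (2.83 × 10^-13 m × 1.40 × 10^6 m/s)
m = 1.67 × 10^-27 kg

Comparing with the listed masses, this is closest to a proton.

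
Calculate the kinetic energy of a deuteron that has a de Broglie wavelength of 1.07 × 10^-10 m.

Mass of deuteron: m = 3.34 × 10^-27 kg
5.74 × 10^-21 J (or 0.0358 eV)

From λ = h/√(2mKE), we solve for KE:

λ² = h²/(2mKE)
KE = h²/(2mλ²)
KE = (6.626 × 10^-34 J·s)² / (2 × 3.34 × 10^-27 kg × (1.07 × 10^-10 m)²)
KE = 5.74 × 10^-21 J
KE = 0.0358 eV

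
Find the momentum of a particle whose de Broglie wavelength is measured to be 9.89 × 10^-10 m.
6.70 × 10^-25 kg·m/s

From the de Broglie relation λ = h/p, we solve for p:

p = h/λ
p = (6.626 × 10^-34 J·s) / (9.89 × 10^-10 m)
p = 6.70 × 10^-25 kg·m/s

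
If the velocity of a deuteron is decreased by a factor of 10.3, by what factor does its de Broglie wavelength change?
The wavelength increases by a factor of 10.3.

From λ = h/(mv), the wavelength is inversely proportional to velocity:

λ ∝ 1/v

If v → v/10.3, then λ → 10.3λ

When velocity is decreased by a factor of 10.3, the wavelength increases by a factor of 10.3.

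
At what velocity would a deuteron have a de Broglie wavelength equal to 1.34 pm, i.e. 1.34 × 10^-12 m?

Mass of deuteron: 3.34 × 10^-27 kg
1.48 × 10^5 m/s

From λ = h/(mv), solve for v:

v = h/(mλ)
v = (6.626 × 10^-34 J·s) / (3.34 × 10^-27 kg × 1.34 × 10^-12 m)
v = 1.48 × 10^5 m/s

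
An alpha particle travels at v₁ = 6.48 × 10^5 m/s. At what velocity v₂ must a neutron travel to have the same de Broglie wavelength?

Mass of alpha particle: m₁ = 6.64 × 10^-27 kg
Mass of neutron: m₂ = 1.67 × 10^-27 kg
v₂ = 2.58 × 10^6 m/s

For equal de Broglie wavelengths: λ₁ = λ₂

h/(m₁v₁) = h/(m₂v₂)
m₁v₁ = m₂v₂
v₂ = v₁ · (m₁/m₂)

v₂ = 6.48 × 10^5 m/s × (6.64 × 10^-27 kg / 1.67 × 10^-27 kg)
v₂ = 2.58 × 10^6 m/s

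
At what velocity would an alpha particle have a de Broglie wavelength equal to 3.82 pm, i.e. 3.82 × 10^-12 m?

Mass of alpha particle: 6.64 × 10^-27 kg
2.61 × 10^4 m/s

From λ = h/(mv), solve for v:

v = h/(mλ)
v = (6.626 × 10^-34 J·s) / (6.64 × 10^-27 kg × 3.82 × 10^-12 m)
v = 2.61 × 10^4 m/s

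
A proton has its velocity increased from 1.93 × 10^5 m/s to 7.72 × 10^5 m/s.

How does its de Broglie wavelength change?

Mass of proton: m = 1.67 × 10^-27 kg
The wavelength decreases by a factor of 4.

Using λ = h/(mv):

Initial wavelength: λ₁ = h/(mv₁) = 2.06 × 10^-12 m
Final wavelength: λ₂ = h/(mv₂) = 5.14 × 10^-13 m

Since λ ∝ 1/v, when velocity increases by a factor of 4, the wavelength decreases by a factor of 4.

λ₂/λ₁ = v₁/v₂ = 1/4

The wavelength decreases by a factor of 4.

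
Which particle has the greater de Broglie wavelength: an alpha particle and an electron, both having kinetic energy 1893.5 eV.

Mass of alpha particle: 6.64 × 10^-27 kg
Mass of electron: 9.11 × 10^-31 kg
The electron has the longer wavelength.

Using λ = h/√(2mKE):

For alpha particle: λ₁ = h/√(2m₁KE) = 3.30 × 10^-13 m
For electron: λ₂ = h/√(2m₂KE) = 2.82 × 10^-11 m

Since λ ∝ 1/√m at constant kinetic energy, the lighter particle has the longer wavelength.

The electron has the longer de Broglie wavelength.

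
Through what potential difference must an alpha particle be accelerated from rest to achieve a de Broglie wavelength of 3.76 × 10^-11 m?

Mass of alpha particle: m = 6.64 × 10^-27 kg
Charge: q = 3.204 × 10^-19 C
7.30 × 10^-2 V

From λ = h/√(2mqV), we solve for V:

λ² = h²/(2mqV)
V = h²/(2mqλ²)
V = (6.626 × 10^-34 J·s)² / (2 × 6.64 × 10^-27 kg × 3.204 × 10^-19 C × (3.76 × 10^-11 m)²)
V = 7.30 × 10^-2 V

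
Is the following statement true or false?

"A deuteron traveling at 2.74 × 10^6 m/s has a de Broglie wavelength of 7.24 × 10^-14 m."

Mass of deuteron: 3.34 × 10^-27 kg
True

The claim is correct.

Using λ = h/(mv):
λ = (6.626 × 10^-34 J·s) / (3.34 × 10^-27 kg × 2.74 × 10^6 m/s)
λ = 7.24 × 10^-14 m

This matches the claimed value.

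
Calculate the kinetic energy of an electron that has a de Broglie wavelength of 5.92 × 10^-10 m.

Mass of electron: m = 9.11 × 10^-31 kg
6.88 × 10^-19 J (or 4.29 eV)

From λ = h/√(2mKE), we solve for KE:

λ² = h²/(2mKE)
KE = h²/(2mλ²)
KE = (6.626 × 10^-34 J·s)² / (2 × 9.11 × 10^-31 kg × (5.92 × 10^-10 m)²)
KE = 6.88 × 10^-19 J
KE = 4.29 eV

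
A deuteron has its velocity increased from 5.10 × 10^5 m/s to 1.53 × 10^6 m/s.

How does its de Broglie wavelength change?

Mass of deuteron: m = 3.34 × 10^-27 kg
The wavelength decreases by a factor of 3.

Using λ = h/(mv):

Initial wavelength: λ₁ = h/(mv₁) = 3.89 × 10^-13 m
Final wavelength: λ₂ = h/(mv₂) = 1.30 × 10^-13 m

Since λ ∝ 1/v, when velocity increases by a factor of 3, the wavelength decreases by a factor of 3.

λ₂/λ₁ = v₁/v₂ = 1/3

The wavelength decreases by a factor of 3.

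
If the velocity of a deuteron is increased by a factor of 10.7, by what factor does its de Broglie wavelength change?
The wavelength decreases by a factor of 10.7.

From λ = h/(mv), the wavelength is inversely proportional to velocity:

λ ∝ 1/v

If v → 10.7v, then λ → λ/10.7

When velocity is increased by a factor of 10.7, the wavelength decreases by a factor of 10.7.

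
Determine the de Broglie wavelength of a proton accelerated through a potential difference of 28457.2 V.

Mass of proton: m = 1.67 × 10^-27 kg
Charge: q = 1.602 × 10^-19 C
1.70 × 10^-13 m

When a particle is accelerated through voltage V, it gains kinetic energy KE = qV.

The de Broglie wavelength is then λ = h/√(2mqV):

λ = h/√(2mqV)
λ = (6.626 × 10^-34 J·s) / √(2 × 1.67 × 10^-27 kg × 1.602 × 10^-19 C × 28457.2 V)
λ = 1.70 × 10^-13 m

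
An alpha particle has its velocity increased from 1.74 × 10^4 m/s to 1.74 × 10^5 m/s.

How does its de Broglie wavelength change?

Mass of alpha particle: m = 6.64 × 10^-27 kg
The wavelength decreases by a factor of 10.

Using λ = h/(mv):

Initial wavelength: λ₁ = h/(mv₁) = 5.74 × 10^-12 m
Final wavelength: λ₂ = h/(mv₂) = 5.74 × 10^-13 m

Since λ ∝ 1/v, when velocity increases by a factor of 10, the wavelength decreases by a factor of 10.

λ₂/λ₁ = v₁/v₂ = 1/10

The wavelength decreases by a factor of 10.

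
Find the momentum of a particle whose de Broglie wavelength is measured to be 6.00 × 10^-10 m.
1.10 × 10^-24 kg·m/s

From the de Broglie relation λ = h/p, we solve for p:

p = h/λ
p = (6.626 × 10^-34 J·s) / (6.00 × 10^-10 m)
p = 1.10 × 10^-24 kg·m/s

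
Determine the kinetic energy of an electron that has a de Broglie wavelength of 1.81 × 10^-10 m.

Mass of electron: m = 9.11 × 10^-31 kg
7.36 × 10^-18 J (or 45.9 eV)

From λ = h/√(2mKE), we solve for KE:

λ² = h²/(2mKE)
KE = h²/(2mλ²)
KE = (6.626 × 10^-34 J·s)² / (2 × 9.11 × 10^-31 kg × (1.81 × 10^-10 m)²)
KE = 7.36 × 10^-18 J
KE = 45.9 eV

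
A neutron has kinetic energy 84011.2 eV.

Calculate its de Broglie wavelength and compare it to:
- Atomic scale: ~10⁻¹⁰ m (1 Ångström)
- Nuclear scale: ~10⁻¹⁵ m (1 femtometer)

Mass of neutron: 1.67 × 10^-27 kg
λ = 9.88 × 10^-14 m, which is between nuclear and atomic scales.

Using λ = h/√(2mKE):

KE = 84011.2 eV = 1.346 × 10^-14 J

λ = h/√(2mKE)
λ = (6.626 × 10^-34 J·s) / √(2 × 1.67 × 10^-27 kg × 1.346 × 10^-14 J)
λ = 9.88 × 10^-14 m

Comparison:
- Atomic scale (10⁻¹⁰ m): λ is 0.00099× this size
- Nuclear scale (10⁻¹⁵ m): λ is 99× this size

The wavelength is between nuclear and atomic scales.

This wavelength is appropriate for probing atomic structure but too large for nuclear physics experiments.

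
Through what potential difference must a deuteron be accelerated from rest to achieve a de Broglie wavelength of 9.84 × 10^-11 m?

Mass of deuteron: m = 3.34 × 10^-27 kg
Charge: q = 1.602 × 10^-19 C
4.24 × 10^-2 V

From λ = h/√(2mqV), we solve for V:

λ² = h²/(2mqV)
V = h²/(2mqλ²)
V = (6.626 × 10^-34 J·s)² / (2 × 3.34 × 10^-27 kg × 1.602 × 10^-19 C × (9.84 × 10^-11 m)²)
V = 4.24 × 10^-2 V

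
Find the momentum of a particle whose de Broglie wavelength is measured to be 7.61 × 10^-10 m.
8.71 × 10^-25 kg·m/s

From the de Broglie relation λ = h/p, we solve for p:

p = h/λ
p = (6.626 × 10^-34 J·s) / (7.61 × 10^-10 m)
p = 8.71 × 10^-25 kg·m/s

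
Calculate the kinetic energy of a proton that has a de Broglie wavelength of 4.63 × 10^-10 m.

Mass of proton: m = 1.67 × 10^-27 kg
6.13 × 10^-22 J (or 3.83 × 10^-3 eV)

From λ = h/√(2mKE), we solve for KE:

λ² = h²/(2mKE)
KE = h²/(2mλ²)
KE = (6.626 × 10^-34 J·s)² / (2 × 1.67 × 10^-27 kg × (4.63 × 10^-10 m)²)
KE = 6.13 × 10^-22 J
KE = 3.83 × 10^-3 eV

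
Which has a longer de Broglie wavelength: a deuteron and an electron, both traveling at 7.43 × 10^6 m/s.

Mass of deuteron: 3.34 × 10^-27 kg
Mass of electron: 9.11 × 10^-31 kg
The electron has the longer wavelength.

Using λ = h/(mv), since both particles have the same velocity, the wavelength depends only on mass.

For deuteron: λ₁ = h/(m₁v) = 2.67 × 10^-14 m
For electron: λ₂ = h/(m₂v) = 9.79 × 10^-11 m

Since λ ∝ 1/m at constant velocity, the lighter particle has the longer wavelength.

The electron has the longer de Broglie wavelength.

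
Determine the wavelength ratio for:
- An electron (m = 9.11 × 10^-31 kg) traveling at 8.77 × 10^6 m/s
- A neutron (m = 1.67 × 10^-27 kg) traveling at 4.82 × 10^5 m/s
λ₁/λ₂ = 101

Using λ = h/(mv):

λ₁ = h/(m₁v₁) = 8.29 × 10^-11 m
λ₂ = h/(m₂v₂) = 8.23 × 10^-13 m

Ratio λ₁/λ₂ = (m₂v₂)/(m₁v₁)
         = (1.67 × 10^-27 kg × 4.82 × 10^5 m/s) / (9.11 × 10^-31 kg × 8.77 × 10^6 m/s)
         = 101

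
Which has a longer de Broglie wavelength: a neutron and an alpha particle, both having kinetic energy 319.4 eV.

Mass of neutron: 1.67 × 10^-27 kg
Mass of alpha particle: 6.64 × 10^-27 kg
The neutron has the longer wavelength.

Using λ = h/√(2mKE):

For neutron: λ₁ = h/√(2m₁KE) = 1.60 × 10^-12 m
For alpha particle: λ₂ = h/√(2m₂KE) = 8.04 × 10^-13 m

Since λ ∝ 1/√m at constant kinetic energy, the lighter particle has the longer wavelength.

The neutron has the longer de Broglie wavelength.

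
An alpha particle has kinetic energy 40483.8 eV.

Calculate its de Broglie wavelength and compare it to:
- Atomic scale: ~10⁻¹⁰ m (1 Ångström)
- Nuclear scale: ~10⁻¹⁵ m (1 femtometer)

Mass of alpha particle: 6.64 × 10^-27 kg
λ = 7.14 × 10^-14 m, which is between nuclear and atomic scales.

Using λ = h/√(2mKE):

KE = 40483.8 eV = 6.486 × 10^-15 J

λ = h/√(2mKE)
λ = (6.626 × 10^-34 J·s) / √(2 × 6.64 × 10^-27 kg × 6.486 × 10^-15 J)
λ = 7.14 × 10^-14 m

Comparison:
- Atomic scale (10⁻¹⁰ m): λ is 0.00071× this size
- Nuclear scale (10⁻¹⁵ m): λ is 71× this size

The wavelength is between nuclear and atomic scales.

This wavelength is appropriate for probing atomic structure but too large for nuclear physics experiments.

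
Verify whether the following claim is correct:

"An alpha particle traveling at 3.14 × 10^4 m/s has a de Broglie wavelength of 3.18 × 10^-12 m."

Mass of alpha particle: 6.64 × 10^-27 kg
True

The claim is correct.

Using λ = h/(mv):
λ = (6.626 × 10^-34 J·s) / (6.64 × 10^-27 kg × 3.14 × 10^4 m/s)
λ = 3.18 × 10^-12 m

This matches the claimed value.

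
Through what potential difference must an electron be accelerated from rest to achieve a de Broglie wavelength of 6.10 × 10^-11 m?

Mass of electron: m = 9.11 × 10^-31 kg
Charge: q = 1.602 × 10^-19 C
404 V

From λ = h/√(2mqV), we solve for V:

λ² = h²/(2mqV)
V = h²/(2mqλ²)
V = (6.626 × 10^-34 J·s)² / (2 × 9.11 × 10^-31 kg × 1.602 × 10^-19 C × (6.10 × 10^-11 m)²)
V = 404 V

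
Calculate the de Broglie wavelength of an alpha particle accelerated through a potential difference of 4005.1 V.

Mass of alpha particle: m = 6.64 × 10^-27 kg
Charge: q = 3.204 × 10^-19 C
1.61 × 10^-13 m

When a particle is accelerated through voltage V, it gains kinetic energy KE = qV.

The de Broglie wavelength is then λ = h/√(2mqV):

λ = h/√(2mqV)
λ = (6.626 × 10^-34 J·s) / √(2 × 6.64 × 10^-27 kg × 3.204 × 10^-19 C × 4005.1 V)
λ = 1.61 × 10^-13 m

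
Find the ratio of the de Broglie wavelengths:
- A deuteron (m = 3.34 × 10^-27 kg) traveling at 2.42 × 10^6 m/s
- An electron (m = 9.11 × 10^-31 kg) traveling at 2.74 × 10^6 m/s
λ₁/λ₂ = 3.09 × 10^-4

Using λ = h/(mv):

λ₁ = h/(m₁v₁) = 8.20 × 10^-14 m
λ₂ = h/(m₂v₂) = 2.65 × 10^-10 m

Ratio λ₁/λ₂ = (m₂v₂)/(m₁v₁)
         = (9.11 × 10^-31 kg × 2.74 × 10^6 m/s) / (3.34 × 10^-27 kg × 2.42 × 10^6 m/s)
         = 3.09 × 10^-4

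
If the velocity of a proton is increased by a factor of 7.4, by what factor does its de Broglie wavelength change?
The wavelength decreases by a factor of 7.4.

From λ = h/(mv), the wavelength is inversely proportional to velocity:

λ ∝ 1/v

If v → 7.4v, then λ → λ/7.4

When velocity is increased by a factor of 7.4, the wavelength decreases by a factor of 7.4.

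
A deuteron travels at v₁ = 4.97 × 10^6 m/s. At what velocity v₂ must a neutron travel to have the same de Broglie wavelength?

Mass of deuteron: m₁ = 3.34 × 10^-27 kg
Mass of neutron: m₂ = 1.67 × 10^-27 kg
v₂ = 9.94 × 10^6 m/s

For equal de Broglie wavelengths: λ₁ = λ₂

h/(m₁v₁) = h/(m₂v₂)
m₁v₁ = m₂v₂
v₂ = v₁ · (m₁/m₂)

v₂ = 4.97 × 10^6 m/s × (3.34 × 10^-27 kg / 1.67 × 10^-27 kg)
v₂ = 9.94 × 10^6 m/s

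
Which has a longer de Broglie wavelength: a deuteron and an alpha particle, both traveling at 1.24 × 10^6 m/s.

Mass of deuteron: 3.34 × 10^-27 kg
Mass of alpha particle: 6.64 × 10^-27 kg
The deuteron has the longer wavelength.

Using λ = h/(mv), since both particles have the same velocity, the wavelength depends only on mass.

For deuteron: λ₁ = h/(m₁v) = 1.60 × 10^-13 m
For alpha particle: λ₂ = h/(m₂v) = 8.05 × 10^-14 m

Since λ ∝ 1/m at constant velocity, the lighter particle has the longer wavelength.

The deuteron has the longer de Broglie wavelength.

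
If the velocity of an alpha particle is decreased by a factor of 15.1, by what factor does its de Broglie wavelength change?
The wavelength increases by a factor of 15.1.

From λ = h/(mv), the wavelength is inversely proportional to velocity:

λ ∝ 1/v

If v → v/15.1, then λ → 15.1λ

When velocity is decreased by a factor of 15.1, the wavelength increases by a factor of 15.1.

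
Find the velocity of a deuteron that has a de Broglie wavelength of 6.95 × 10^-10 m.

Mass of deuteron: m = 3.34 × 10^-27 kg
2.85 × 10^2 m/s

From the de Broglie relation λ = h/(mv), we solve for v:

v = h/(mλ)
v = (6.626 × 10^-34 J·s) / (3.34 × 10^-27 kg × 6.95 × 10^-10 m)
v = 2.85 × 10^2 m/s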